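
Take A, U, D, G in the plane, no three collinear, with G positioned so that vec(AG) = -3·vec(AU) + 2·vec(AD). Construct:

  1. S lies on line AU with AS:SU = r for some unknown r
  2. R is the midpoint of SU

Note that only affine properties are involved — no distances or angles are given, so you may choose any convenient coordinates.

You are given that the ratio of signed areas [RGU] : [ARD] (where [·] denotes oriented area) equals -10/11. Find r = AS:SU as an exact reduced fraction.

Choose coordinates A = (0, 0), U = (1, 0), D = (0, 1), G = (-3, 2).
1. With AS:SU = r, write λ = r/(r+1) so S = A + λ·(U−A); S is affine-linear in λ
2. R is the midpoint of SU ⇒ R is an affine combination of earlier points and hence also affine-linear in λ
Every point depending on S is an affine combination of S and λ-independent points, so each such coordinate is linear in λ; the λ² term in each signed area is a multiple of (U−A)×(U−A) = 0, so 2·[RGU] and 2·[ARD] are each linear in λ. Evaluating at λ=0 and λ=1:
  2·[RGU] = λ − 1,   2·[ARD] = 1/2·λ + 1/2
So [RGU]:[ARD] = (λ − 1) / (1/2·λ + 1/2). Setting this equal to -10/11:
  λ − 1 = -10/11·(1/2·λ + 1/2)  ⇒  λ = 3/8
Then r = λ/(1−λ) = (3/8)/(5/8) = 3/5. Check: with r = 3/5, S = (3/8, 0) and [RGU]:[ARD] = -10/11 as required.

r = 3/5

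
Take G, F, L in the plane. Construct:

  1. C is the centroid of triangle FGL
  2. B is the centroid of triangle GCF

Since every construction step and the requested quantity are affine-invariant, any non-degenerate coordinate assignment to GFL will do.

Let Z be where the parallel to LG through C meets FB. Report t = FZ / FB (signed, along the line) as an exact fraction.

t = 6/5

Set G = (0, 0), F = (1, 0), L = (0, 1); any affine frame gives the same invariant.
1. C is the centroid of triangle FGL ⇒ C = (1/3, 1/3)
2. B is the centroid of triangle GCF ⇒ B = (4/9, 1/9)
through C parallel to LG: direction (0, -1); meets FB at Z = (1/3, 2/15)
Z = F + t·(B−F) with t = 6/5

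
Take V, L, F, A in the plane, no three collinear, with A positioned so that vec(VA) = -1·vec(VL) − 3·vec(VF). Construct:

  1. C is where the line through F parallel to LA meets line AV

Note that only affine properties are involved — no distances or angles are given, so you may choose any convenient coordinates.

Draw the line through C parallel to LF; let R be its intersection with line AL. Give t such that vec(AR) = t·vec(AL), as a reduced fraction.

Work in coordinates with V = (0, 0), L = (1, 0), F = (0, 1), A = (-1, -3).
1. C is where the line through F parallel to LA meets line AV ⇒ C = (2/3, 2)
through C parallel to LF: direction (-1, 1); meets AL at R = (5/3, 1)
R = A + t·(L−A) with t = 4/3

t = 4/3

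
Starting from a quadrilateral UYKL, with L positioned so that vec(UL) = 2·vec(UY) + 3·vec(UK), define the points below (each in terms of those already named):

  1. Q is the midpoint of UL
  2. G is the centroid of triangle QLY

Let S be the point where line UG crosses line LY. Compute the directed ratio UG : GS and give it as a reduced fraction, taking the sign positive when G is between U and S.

Choose coordinates U = (0, 0), Y = (1, 0), K = (0, 1), L = (2, 3).
1. Q is the midpoint of UL ⇒ Q = (1, 3/2)
2. G is the centroid of triangle QLY ⇒ G = (4/3, 3/2)
line UG meets LY at S = (8/5, 9/5)
G = U + t·(S−U) with t = 5/6, so UG:GS = 5/6:1/6

UG:GS = 5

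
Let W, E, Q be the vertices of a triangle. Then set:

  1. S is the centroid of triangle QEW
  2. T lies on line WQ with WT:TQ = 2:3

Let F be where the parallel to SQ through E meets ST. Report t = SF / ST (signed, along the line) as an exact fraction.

Set W = (0, 0), E = (1, 0), Q = (0, 1); any affine frame gives the same invariant.
1. S is the centroid of triangle QEW ⇒ S = (1/3, 1/3)
2. T lies on line WQ with WT:TQ = 2:3 ⇒ T = (0, 2/5)
through E parallel to SQ: direction (-1/3, 2/3); meets ST at F = (8/9, 2/9)
F = S + t·(T−S) with t = -5/3

t = -5/3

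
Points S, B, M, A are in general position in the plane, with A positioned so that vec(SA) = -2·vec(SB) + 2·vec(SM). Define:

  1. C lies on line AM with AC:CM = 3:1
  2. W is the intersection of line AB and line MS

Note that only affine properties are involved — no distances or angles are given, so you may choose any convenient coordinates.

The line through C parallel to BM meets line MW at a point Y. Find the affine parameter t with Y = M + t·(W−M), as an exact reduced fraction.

t = 3/4

Set S = (0, 0), B = (1, 0), M = (0, 1), A = (-2, 2); any affine frame gives the same invariant.
1. C lies on line AM with AC:CM = 3:1 ⇒ C = (-1/2, 5/4)
2. W is the intersection of line AB and line MS ⇒ W = (0, 2/3)
through C parallel to BM: direction (-1, 1); meets MW at Y = (0, 3/4)
Y = M + t·(W−M) with t = 3/4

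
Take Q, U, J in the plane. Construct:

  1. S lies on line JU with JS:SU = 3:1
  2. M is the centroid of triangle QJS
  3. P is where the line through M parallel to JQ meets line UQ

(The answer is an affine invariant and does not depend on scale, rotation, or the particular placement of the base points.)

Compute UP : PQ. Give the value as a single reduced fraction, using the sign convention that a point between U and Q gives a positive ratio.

Assign Q = (0, 0), U = (1, 0), J = (0, 1) — the answer is frame-independent, so this choice is without loss of generality.
1. S lies on line JU with JS:SU = 3:1 ⇒ S = (3/4, 1/4)
2. M is the centroid of triangle QJS ⇒ M = (1/4, 5/12)
3. P is where the line through M parallel to JQ meets line UQ ⇒ P = (1/4, 0)
P = U + t·(Q−U) with t = 3/4, so UP:PQ = t:(1−t) = 3/4:1/4

UP:PQ = 3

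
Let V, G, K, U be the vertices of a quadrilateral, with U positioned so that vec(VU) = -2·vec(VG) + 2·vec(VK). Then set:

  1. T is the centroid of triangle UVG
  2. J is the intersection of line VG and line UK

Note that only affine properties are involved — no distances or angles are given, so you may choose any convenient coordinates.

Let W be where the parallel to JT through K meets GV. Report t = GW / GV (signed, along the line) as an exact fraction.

t = -5/2

Assign V = (0, 0), G = (1, 0), K = (0, 1), U = (-2, 2) — the answer is frame-independent, so this choice is without loss of generality.
1. T is the centroid of triangle UVG ⇒ T = (-1/3, 2/3)
2. J is the intersection of line VG and line UK ⇒ J = (2, 0)
through K parallel to JT: direction (-7/3, 2/3); meets GV at W = (7/2, 0)
W = G + t·(V−G) with t = -5/2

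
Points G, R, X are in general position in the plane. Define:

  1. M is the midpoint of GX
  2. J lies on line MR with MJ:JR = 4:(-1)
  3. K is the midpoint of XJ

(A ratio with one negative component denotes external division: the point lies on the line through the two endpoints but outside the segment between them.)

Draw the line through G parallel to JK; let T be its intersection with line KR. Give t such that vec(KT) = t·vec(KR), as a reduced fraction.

t = 8

Choose coordinates G = (0, 0), R = (1, 0), X = (0, 1).
1. M is the midpoint of GX ⇒ M = (0, 1/2)
2. J lies on line MR with MJ:JR = 4:(-1) ⇒ J = (4/3, -1/6)
3. K is the midpoint of XJ ⇒ K = (2/3, 5/12)
through G parallel to JK: direction (-2/3, 7/12); meets KR at T = (10/3, -35/12)
T = K + t·(R−K) with t = 8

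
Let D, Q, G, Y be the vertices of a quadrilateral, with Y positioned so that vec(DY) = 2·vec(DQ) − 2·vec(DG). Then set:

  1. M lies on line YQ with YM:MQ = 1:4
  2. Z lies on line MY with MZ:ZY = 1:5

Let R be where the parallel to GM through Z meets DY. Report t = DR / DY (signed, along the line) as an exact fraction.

Choose coordinates D = (0, 0), Q = (1, 0), G = (0, 1), Y = (2, -2).
1. M lies on line YQ with YM:MQ = 1:4 ⇒ M = (9/5, -8/5)
2. Z lies on line MY with MZ:ZY = 1:5 ⇒ Z = (11/6, -5/3)
through Z parallel to GM: direction (9/5, -13/5); meets DY at R = (53/24, -53/24)
R = D + t·(Y−D) with t = 53/48

t = 53/48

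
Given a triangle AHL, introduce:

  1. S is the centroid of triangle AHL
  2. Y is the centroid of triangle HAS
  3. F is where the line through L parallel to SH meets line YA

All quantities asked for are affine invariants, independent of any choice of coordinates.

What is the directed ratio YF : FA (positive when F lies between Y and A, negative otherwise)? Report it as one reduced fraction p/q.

Assign A = (0, 0), H = (1, 0), L = (0, 1) — the answer is frame-independent, so this choice is without loss of generality.
1. S is the centroid of triangle AHL ⇒ S = (1/3, 1/3)
2. Y is the centroid of triangle HAS ⇒ Y = (4/9, 1/9)
3. F is where the line through L parallel to SH meets line YA ⇒ F = (4/3, 1/3)
F = Y + t·(A−Y) with t = -2, so YF:FA = t:(1−t) = -2:3

YF:FA = -2/3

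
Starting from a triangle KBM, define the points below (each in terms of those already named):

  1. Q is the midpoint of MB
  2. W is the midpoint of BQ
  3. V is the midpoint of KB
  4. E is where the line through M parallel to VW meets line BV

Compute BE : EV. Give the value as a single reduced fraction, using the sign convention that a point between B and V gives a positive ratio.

Assign K = (0, 0), B = (1, 0), M = (0, 1) — the answer is frame-independent, so this choice is without loss of generality.
1. Q is the midpoint of MB ⇒ Q = (1/2, 1/2)
2. W is the midpoint of BQ ⇒ W = (3/4, 1/4)
3. V is the midpoint of KB ⇒ V = (1/2, 0)
4. E is where the line through M parallel to VW meets line BV ⇒ E = (-1, 0)
E = B + t·(V−B) with t = 4, so BE:EV = t:(1−t) = 4:-3

BE:EV = -4/3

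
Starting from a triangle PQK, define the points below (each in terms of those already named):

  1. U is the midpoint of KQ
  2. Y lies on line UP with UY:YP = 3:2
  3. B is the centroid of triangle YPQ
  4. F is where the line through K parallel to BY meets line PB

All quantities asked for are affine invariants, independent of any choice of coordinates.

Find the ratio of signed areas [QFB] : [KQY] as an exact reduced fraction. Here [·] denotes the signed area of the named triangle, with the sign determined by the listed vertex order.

[QFB]:[KQY] = -2/9

Work in coordinates with P = (0, 0), Q = (1, 0), K = (0, 1).
1. U is the midpoint of KQ ⇒ U = (1/2, 1/2)
2. Y lies on line UP with UY:YP = 3:2 ⇒ Y = (1/5, 1/5)
3. B is the centroid of triangle YPQ ⇒ B = (2/5, 1/15)
4. F is where the line through K parallel to BY meets line PB ⇒ F = (6/5, 1/5)
2·[QFB] = 2/15, 2·[KQY] = -3/5
[QFB]:[KQY] = 2/15:-3/5 = -2/9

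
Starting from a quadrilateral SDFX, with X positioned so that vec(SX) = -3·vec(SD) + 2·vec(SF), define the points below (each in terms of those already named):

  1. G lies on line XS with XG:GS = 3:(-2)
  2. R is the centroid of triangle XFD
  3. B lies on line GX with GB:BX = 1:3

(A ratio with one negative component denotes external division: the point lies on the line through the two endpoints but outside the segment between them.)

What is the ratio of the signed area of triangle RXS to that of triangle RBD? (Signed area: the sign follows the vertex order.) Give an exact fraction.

Assign S = (0, 0), D = (1, 0), F = (0, 1), X = (-3, 2) — the answer is frame-independent, so this choice is without loss of generality.
1. G lies on line XS with XG:GS = 3:(-2) ⇒ G = (6, -4)
2. R is the centroid of triangle XFD ⇒ R = (-2/3, 1)
3. B lies on line GX with GB:BX = 1:3 ⇒ B = (15/4, -5/2)
2·[RXS] = 5/3, 2·[RBD] = 17/12
[RXS]:[RBD] = 5/3:17/12 = 20/17

[RXS]:[RBD] = 20/17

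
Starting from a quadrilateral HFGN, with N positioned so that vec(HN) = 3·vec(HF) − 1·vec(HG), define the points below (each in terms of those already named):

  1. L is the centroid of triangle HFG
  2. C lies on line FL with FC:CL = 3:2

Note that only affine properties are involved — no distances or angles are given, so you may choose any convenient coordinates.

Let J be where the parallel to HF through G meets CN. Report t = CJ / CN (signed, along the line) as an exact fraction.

t = -2/3

Choose coordinates H = (0, 0), F = (1, 0), G = (0, 1), N = (3, -1).
1. L is the centroid of triangle HFG ⇒ L = (1/3, 1/3)
2. C lies on line FL with FC:CL = 3:2 ⇒ C = (3/5, 1/5)
through G parallel to HF: direction (1, 0); meets CN at J = (-1, 1)
J = C + t·(N−C) with t = -2/3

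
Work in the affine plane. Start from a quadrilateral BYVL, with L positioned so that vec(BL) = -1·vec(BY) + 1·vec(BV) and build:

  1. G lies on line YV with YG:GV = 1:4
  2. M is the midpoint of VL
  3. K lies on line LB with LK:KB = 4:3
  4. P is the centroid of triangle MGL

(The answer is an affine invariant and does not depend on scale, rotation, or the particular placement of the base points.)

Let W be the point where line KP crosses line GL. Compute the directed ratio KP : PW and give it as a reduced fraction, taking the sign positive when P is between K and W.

KP:PW = -37/7

Choose coordinates B = (0, 0), Y = (1, 0), V = (0, 1), L = (-1, 1).
1. G lies on line YV with YG:GV = 1:4 ⇒ G = (4/5, 1/5)
2. M is the midpoint of VL ⇒ M = (-1/2, 1)
3. K lies on line LB with LK:KB = 4:3 ⇒ K = (-3/7, 3/7)
4. P is the centroid of triangle MGL ⇒ P = (-7/30, 11/15)
line KP meets GL at W = (-10/37, 25/37)
P = K + t·(W−K) with t = 37/30, so KP:PW = 37/30:-7/30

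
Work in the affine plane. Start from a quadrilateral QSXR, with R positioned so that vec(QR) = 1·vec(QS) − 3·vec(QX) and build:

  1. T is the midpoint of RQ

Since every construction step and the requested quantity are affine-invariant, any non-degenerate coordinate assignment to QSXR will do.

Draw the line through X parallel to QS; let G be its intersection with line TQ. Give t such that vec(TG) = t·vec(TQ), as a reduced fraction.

t = 5/3

Set Q = (0, 0), S = (1, 0), X = (0, 1), R = (1, -3); any affine frame gives the same invariant.
1. T is the midpoint of RQ ⇒ T = (1/2, -3/2)
through X parallel to QS: direction (1, 0); meets TQ at G = (-1/3, 1)
G = T + t·(Q−T) with t = 5/3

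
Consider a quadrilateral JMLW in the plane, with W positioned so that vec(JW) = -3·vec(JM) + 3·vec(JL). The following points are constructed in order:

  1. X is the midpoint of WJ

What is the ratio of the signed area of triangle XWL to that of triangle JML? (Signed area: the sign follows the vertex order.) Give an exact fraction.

Choose coordinates J = (0, 0), M = (1, 0), L = (0, 1), W = (-3, 3).
1. X is the midpoint of WJ ⇒ X = (-3/2, 3/2)
2·[XWL] = -3/2, 2·[JML] = 1
[XWL]:[JML] = -3/2:1 = -3/2

[XWL]:[JML] = -3/2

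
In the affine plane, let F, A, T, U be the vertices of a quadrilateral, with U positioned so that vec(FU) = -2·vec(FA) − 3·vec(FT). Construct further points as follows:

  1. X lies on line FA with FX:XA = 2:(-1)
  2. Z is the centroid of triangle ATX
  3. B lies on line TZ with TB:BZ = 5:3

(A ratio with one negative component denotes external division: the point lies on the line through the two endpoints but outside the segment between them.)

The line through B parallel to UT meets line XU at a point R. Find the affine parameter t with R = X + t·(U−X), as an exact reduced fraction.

t = 2/3

Work in coordinates with F = (0, 0), A = (1, 0), T = (0, 1), U = (-2, -3).
1. X lies on line FA with FX:XA = 2:(-1) ⇒ X = (2, 0)
2. Z is the centroid of triangle ATX ⇒ Z = (1, 1/3)
3. B lies on line TZ with TB:BZ = 5:3 ⇒ B = (5/8, 7/12)
through B parallel to UT: direction (2, 4); meets XU at R = (-2/3, -2)
R = X + t·(U−X) with t = 2/3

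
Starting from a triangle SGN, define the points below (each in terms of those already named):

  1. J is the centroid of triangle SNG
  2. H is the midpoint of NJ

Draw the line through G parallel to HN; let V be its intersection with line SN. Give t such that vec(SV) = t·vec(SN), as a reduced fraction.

Work in coordinates with S = (0, 0), G = (1, 0), N = (0, 1).
1. J is the centroid of triangle SNG ⇒ J = (1/3, 1/3)
2. H is the midpoint of NJ ⇒ H = (1/6, 2/3)
through G parallel to HN: direction (-1/6, 1/3); meets SN at V = (0, 2)
V = S + t·(N−S) with t = 2

t = 2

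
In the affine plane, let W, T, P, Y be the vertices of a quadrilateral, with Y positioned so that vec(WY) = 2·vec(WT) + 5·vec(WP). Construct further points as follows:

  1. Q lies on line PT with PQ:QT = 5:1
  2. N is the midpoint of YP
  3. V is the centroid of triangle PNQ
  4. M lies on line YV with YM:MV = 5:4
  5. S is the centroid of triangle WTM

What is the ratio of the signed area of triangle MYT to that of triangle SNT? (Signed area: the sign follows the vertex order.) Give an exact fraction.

Set W = (0, 0), T = (1, 0), P = (0, 1), Y = (2, 5); any affine frame gives the same invariant.
1. Q lies on line PT with PQ:QT = 5:1 ⇒ Q = (5/6, 1/6)
2. N is the midpoint of YP ⇒ N = (1, 3)
3. V is the centroid of triangle PNQ ⇒ V = (11/18, 25/18)
4. M lies on line YV with YM:MV = 5:4 ⇒ M = (199/162, 485/162)
5. S is the centroid of triangle WTM ⇒ S = (361/486, 485/486)
2·[MYT] = -50/27, 2·[SNT] = -125/162
[MYT]:[SNT] = -50/27:-125/162 = 12/5

[MYT]:[SNT] = 12/5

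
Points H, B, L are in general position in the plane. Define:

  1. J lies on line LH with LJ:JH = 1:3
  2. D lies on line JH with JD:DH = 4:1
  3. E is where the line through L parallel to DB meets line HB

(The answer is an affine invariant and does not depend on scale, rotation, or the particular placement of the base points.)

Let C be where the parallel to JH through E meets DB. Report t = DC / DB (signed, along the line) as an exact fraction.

Choose coordinates H = (0, 0), B = (1, 0), L = (0, 1).
1. J lies on line LH with LJ:JH = 1:3 ⇒ J = (0, 3/4)
2. D lies on line JH with JD:DH = 4:1 ⇒ D = (0, 3/20)
3. E is where the line through L parallel to DB meets line HB ⇒ E = (20/3, 0)
through E parallel to JH: direction (0, -3/4); meets DB at C = (20/3, -17/20)
C = D + t·(B−D) with t = 20/3

t = 20/3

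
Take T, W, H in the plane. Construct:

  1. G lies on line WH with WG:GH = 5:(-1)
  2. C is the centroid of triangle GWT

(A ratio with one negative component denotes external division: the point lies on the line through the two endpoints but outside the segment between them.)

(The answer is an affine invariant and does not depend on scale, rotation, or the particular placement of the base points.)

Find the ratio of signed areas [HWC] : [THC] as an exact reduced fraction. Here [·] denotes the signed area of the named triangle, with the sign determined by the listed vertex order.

[HWC]:[THC] = 4/3

Work in coordinates with T = (0, 0), W = (1, 0), H = (0, 1).
1. G lies on line WH with WG:GH = 5:(-1) ⇒ G = (-1/4, 5/4)
2. C is the centroid of triangle GWT ⇒ C = (1/4, 5/12)
2·[HWC] = -1/3, 2·[THC] = -1/4
[HWC]:[THC] = -1/3:-1/4 = 4/3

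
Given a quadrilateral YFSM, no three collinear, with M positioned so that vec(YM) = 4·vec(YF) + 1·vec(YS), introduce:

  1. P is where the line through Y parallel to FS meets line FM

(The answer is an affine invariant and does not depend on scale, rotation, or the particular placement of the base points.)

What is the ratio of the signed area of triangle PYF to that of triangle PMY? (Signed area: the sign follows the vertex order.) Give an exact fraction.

Set Y = (0, 0), F = (1, 0), S = (0, 1), M = (4, 1); any affine frame gives the same invariant.
1. P is where the line through Y parallel to FS meets line FM ⇒ P = (1/4, -1/4)
2·[PYF] = -1/4, 2·[PMY] = 5/4
[PYF]:[PMY] = -1/4:5/4 = -1/5

[PYF]:[PMY] = -1/5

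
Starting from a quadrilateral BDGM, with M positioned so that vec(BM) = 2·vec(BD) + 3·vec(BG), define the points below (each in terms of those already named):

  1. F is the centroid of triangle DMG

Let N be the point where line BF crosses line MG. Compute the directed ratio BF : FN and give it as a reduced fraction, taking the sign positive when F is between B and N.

BF:FN = 1/2

Set B = (0, 0), D = (1, 0), G = (0, 1), M = (2, 3); any affine frame gives the same invariant.
1. F is the centroid of triangle DMG ⇒ F = (1, 4/3)
line BF meets MG at N = (3, 4)
F = B + t·(N−B) with t = 1/3, so BF:FN = 1/3:2/3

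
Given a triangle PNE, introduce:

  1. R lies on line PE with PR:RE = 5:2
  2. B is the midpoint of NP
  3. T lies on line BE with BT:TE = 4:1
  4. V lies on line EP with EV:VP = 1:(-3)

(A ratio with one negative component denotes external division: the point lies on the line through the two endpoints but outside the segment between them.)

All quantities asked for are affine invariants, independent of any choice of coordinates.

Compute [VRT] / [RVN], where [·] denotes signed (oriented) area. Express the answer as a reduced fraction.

Set P = (0, 0), N = (1, 0), E = (0, 1); any affine frame gives the same invariant.
1. R lies on line PE with PR:RE = 5:2 ⇒ R = (0, 5/7)
2. B is the midpoint of NP ⇒ B = (1/2, 0)
3. T lies on line BE with BT:TE = 4:1 ⇒ T = (1/10, 4/5)
4. V lies on line EP with EV:VP = 1:(-3) ⇒ V = (0, 3/2)
2·[VRT] = 11/140, 2·[RVN] = -11/14
[VRT]:[RVN] = 11/140:-11/14 = -1/10

[VRT]:[RVN] = -1/10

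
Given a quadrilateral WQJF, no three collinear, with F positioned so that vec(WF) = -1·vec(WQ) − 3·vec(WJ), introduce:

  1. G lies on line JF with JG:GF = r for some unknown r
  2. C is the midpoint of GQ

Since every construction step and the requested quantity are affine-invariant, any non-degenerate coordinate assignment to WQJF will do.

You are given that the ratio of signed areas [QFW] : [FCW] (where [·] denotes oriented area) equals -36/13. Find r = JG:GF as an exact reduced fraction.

Set W = (0, 0), Q = (1, 0), J = (0, 1), F = (-1, -3); any affine frame gives the same invariant.
1. With JG:GF = r, write λ = r/(r+1) so G = J + λ·(F−J); G is affine-linear in λ
2. C is the midpoint of GQ ⇒ C is an affine combination of earlier points and hence also affine-linear in λ
Every point depending on G is an affine combination of G and λ-independent points, so each such coordinate is linear in λ; the λ² term in each signed area is a multiple of (F−J)×(F−J) = 0, so 2·[QFW] and 2·[FCW] are each linear in λ. Evaluating at λ=0 and λ=1:
  2·[QFW] = -3,   2·[FCW] = 1/2·λ + 1
So [QFW]:[FCW] = (-3) / (1/2·λ + 1). Setting this equal to -36/13:
  -3 = -36/13·(1/2·λ + 1)  ⇒  λ = 1/6
Then r = λ/(1−λ) = (1/6)/(5/6) = 1/5. Check: with r = 1/5, G = (-1/6, 1/3) and [QFW]:[FCW] = -36/13 as required.

r = 1/5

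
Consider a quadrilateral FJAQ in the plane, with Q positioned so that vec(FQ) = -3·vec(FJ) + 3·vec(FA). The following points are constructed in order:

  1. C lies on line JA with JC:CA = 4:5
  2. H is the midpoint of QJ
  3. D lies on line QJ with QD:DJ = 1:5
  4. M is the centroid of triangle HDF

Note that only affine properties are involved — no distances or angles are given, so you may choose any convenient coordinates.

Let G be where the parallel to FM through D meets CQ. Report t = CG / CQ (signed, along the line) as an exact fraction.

t = 127/154

Work in coordinates with F = (0, 0), J = (1, 0), A = (0, 1), Q = (-3, 3).
1. C lies on line JA with JC:CA = 4:5 ⇒ C = (5/9, 4/9)
2. H is the midpoint of QJ ⇒ H = (-1, 3/2)
3. D lies on line QJ with QD:DJ = 1:5 ⇒ D = (-7/3, 5/2)
4. M is the centroid of triangle HDF ⇒ M = (-10/9, 4/3)
through D parallel to FM: direction (-10/9, 4/3); meets CQ at G = (-183/77, 393/154)
G = C + t·(Q−C) with t = 127/154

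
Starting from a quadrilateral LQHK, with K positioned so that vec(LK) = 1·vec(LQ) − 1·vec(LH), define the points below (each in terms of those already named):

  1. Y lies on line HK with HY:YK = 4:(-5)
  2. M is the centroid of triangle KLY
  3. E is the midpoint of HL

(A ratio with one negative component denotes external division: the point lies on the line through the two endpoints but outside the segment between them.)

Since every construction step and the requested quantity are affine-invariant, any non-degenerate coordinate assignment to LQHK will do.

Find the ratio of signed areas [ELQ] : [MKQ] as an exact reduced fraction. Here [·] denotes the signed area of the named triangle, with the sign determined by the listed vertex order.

Set L = (0, 0), Q = (1, 0), H = (0, 1), K = (1, -1); any affine frame gives the same invariant.
1. Y lies on line HK with HY:YK = 4:(-5) ⇒ Y = (-4, 9)
2. M is the centroid of triangle KLY ⇒ M = (-1, 8/3)
3. E is the midpoint of HL ⇒ E = (0, 1/2)
2·[ELQ] = 1/2, 2·[MKQ] = 2
[ELQ]:[MKQ] = 1/2:2 = 1/4

[ELQ]:[MKQ] = 1/4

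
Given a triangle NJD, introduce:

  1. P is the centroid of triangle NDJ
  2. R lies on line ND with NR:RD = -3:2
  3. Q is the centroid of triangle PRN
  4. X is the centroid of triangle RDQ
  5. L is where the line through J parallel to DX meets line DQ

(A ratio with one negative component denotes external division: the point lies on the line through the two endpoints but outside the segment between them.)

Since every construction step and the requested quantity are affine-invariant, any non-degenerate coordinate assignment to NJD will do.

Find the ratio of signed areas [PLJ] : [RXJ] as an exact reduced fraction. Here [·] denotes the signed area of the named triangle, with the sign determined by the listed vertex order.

[PLJ]:[RXJ] = -39/32

Set N = (0, 0), J = (1, 0), D = (0, 1); any affine frame gives the same invariant.
1. P is the centroid of triangle NDJ ⇒ P = (1/3, 1/3)
2. R lies on line ND with NR:RD = -3:2 ⇒ R = (0, 3)
3. Q is the centroid of triangle PRN ⇒ Q = (1/9, 10/9)
4. X is the centroid of triangle RDQ ⇒ X = (1/27, 46/27)
5. L is where the line through J parallel to DX meets line DQ ⇒ L = (10/9, 19/9)
2·[PLJ] = -13/9, 2·[RXJ] = 32/27
[PLJ]:[RXJ] = -13/9:32/27 = -39/32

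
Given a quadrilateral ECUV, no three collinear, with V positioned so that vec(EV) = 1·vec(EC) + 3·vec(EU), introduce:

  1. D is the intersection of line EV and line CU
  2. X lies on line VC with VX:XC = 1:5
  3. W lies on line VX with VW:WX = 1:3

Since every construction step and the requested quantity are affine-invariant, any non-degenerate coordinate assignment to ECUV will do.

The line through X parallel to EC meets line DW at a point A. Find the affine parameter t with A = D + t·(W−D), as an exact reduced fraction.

Work in coordinates with E = (0, 0), C = (1, 0), U = (0, 1), V = (1, 3).
1. D is the intersection of line EV and line CU ⇒ D = (1/4, 3/4)
2. X lies on line VC with VX:XC = 1:5 ⇒ X = (1, 5/2)
3. W lies on line VX with VW:WX = 1:3 ⇒ W = (1, 23/8)
through X parallel to EC: direction (1, 0); meets DW at A = (59/68, 5/2)
A = D + t·(W−D) with t = 14/17

t = 14/17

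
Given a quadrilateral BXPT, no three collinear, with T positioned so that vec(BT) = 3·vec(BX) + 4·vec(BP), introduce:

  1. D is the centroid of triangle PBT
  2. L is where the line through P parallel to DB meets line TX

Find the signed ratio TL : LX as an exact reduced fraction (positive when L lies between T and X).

TL:LX = -3/4

Work in coordinates with B = (0, 0), X = (1, 0), P = (0, 1), T = (3, 4).
1. D is the centroid of triangle PBT ⇒ D = (1, 5/3)
2. L is where the line through P parallel to DB meets line TX ⇒ L = (9, 16)
L = T + t·(X−T) with t = -3, so TL:LX = t:(1−t) = -3:4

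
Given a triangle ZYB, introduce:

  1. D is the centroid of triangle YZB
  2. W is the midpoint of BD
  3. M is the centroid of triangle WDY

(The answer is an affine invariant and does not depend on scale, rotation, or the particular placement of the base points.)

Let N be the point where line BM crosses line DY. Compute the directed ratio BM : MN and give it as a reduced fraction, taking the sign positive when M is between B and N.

BM:MN = 5

Choose coordinates Z = (0, 0), Y = (1, 0), B = (0, 1).
1. D is the centroid of triangle YZB ⇒ D = (1/3, 1/3)
2. W is the midpoint of BD ⇒ W = (1/6, 2/3)
3. M is the centroid of triangle WDY ⇒ M = (1/2, 1/3)
line BM meets DY at N = (3/5, 1/5)
M = B + t·(N−B) with t = 5/6, so BM:MN = 5/6:1/6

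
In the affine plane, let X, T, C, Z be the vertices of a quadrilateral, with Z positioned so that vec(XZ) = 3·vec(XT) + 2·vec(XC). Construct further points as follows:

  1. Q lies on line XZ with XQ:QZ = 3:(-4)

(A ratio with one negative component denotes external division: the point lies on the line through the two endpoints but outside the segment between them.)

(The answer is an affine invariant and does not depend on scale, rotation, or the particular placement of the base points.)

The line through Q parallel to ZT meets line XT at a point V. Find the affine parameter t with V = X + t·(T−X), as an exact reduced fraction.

t = -3

Work in coordinates with X = (0, 0), T = (1, 0), C = (0, 1), Z = (3, 2).
1. Q lies on line XZ with XQ:QZ = 3:(-4) ⇒ Q = (-9, -6)
through Q parallel to ZT: direction (-2, -2); meets XT at V = (-3, 0)
V = X + t·(T−X) with t = -3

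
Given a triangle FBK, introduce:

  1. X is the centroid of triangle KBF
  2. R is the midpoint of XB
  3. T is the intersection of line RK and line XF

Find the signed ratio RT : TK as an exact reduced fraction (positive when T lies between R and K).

RT:TK = 1/2

Assign F = (0, 0), B = (1, 0), K = (0, 1) — the answer is frame-independent, so this choice is without loss of generality.
1. X is the centroid of triangle KBF ⇒ X = (1/3, 1/3)
2. R is the midpoint of XB ⇒ R = (2/3, 1/6)
3. T is the intersection of line RK and line XF ⇒ T = (4/9, 4/9)
T = R + t·(K−R) with t = 1/3, so RT:TK = t:(1−t) = 1/3:2/3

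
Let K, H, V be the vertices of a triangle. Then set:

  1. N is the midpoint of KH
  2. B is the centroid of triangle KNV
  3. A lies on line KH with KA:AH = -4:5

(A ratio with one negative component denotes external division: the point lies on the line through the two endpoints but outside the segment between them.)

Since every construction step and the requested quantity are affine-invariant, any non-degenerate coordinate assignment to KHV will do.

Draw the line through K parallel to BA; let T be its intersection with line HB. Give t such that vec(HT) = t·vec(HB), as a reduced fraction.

t = 1/5

Set K = (0, 0), H = (1, 0), V = (0, 1); any affine frame gives the same invariant.
1. N is the midpoint of KH ⇒ N = (1/2, 0)
2. B is the centroid of triangle KNV ⇒ B = (1/6, 1/3)
3. A lies on line KH with KA:AH = -4:5 ⇒ A = (-4, 0)
through K parallel to BA: direction (-25/6, -1/3); meets HB at T = (5/6, 1/15)
T = H + t·(B−H) with t = 1/5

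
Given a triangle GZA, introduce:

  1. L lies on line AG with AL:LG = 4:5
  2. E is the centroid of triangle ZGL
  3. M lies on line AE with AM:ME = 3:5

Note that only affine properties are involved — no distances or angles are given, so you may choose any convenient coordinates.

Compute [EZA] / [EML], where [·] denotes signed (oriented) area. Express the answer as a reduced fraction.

[EZA]:[EML] = 26/5

Work in coordinates with G = (0, 0), Z = (1, 0), A = (0, 1).
1. L lies on line AG with AL:LG = 4:5 ⇒ L = (0, 5/9)
2. E is the centroid of triangle ZGL ⇒ E = (1/3, 5/27)
3. M lies on line AE with AM:ME = 3:5 ⇒ M = (1/8, 25/36)
2·[EZA] = 13/27, 2·[EML] = 5/54
[EZA]:[EML] = 13/27:5/54 = 26/5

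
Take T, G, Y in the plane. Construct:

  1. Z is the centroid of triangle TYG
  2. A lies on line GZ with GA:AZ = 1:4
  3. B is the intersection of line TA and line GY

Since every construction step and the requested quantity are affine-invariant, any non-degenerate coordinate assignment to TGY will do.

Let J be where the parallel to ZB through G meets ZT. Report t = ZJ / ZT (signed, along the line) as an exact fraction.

t = 1/12

Assign T = (0, 0), G = (1, 0), Y = (0, 1) — the answer is frame-independent, so this choice is without loss of generality.
1. Z is the centroid of triangle TYG ⇒ Z = (1/3, 1/3)
2. A lies on line GZ with GA:AZ = 1:4 ⇒ A = (13/15, 1/15)
3. B is the intersection of line TA and line GY ⇒ B = (13/14, 1/14)
through G parallel to ZB: direction (25/42, -11/42); meets ZT at J = (11/36, 11/36)
J = Z + t·(T−Z) with t = 1/12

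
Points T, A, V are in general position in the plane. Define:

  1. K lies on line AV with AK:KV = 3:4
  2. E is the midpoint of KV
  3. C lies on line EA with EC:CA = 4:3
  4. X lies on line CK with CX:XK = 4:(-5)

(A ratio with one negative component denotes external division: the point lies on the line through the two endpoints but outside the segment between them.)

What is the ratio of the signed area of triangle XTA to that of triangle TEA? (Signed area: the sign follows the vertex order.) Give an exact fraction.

Work in coordinates with T = (0, 0), A = (1, 0), V = (0, 1).
1. K lies on line AV with AK:KV = 3:4 ⇒ K = (4/7, 3/7)
2. E is the midpoint of KV ⇒ E = (2/7, 5/7)
3. C lies on line EA with EC:CA = 4:3 ⇒ C = (34/49, 15/49)
4. X lies on line CK with CX:XK = 4:(-5) ⇒ X = (58/49, -9/49)
2·[XTA] = -9/49, 2·[TEA] = -5/7
[XTA]:[TEA] = -9/49:-5/7 = 9/35

[XTA]:[TEA] = 9/35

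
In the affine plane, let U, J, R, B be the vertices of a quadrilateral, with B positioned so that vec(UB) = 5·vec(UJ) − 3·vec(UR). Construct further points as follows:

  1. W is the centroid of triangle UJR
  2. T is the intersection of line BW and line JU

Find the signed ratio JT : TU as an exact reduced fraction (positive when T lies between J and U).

JT:TU = 1/4

Choose coordinates U = (0, 0), J = (1, 0), R = (0, 1), B = (5, -3).
1. W is the centroid of triangle UJR ⇒ W = (1/3, 1/3)
2. T is the intersection of line BW and line JU ⇒ T = (4/5, 0)
T = J + t·(U−J) with t = 1/5, so JT:TU = t:(1−t) = 1/5:4/5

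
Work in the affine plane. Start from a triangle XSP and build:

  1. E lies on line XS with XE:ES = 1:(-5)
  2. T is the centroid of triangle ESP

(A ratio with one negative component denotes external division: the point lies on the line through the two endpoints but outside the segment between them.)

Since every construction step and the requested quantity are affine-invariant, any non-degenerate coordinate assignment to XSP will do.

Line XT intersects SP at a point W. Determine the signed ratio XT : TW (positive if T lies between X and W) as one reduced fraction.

XT:TW = 7/5

Choose coordinates X = (0, 0), S = (1, 0), P = (0, 1).
1. E lies on line XS with XE:ES = 1:(-5) ⇒ E = (-1/4, 0)
2. T is the centroid of triangle ESP ⇒ T = (1/4, 1/3)
line XT meets SP at W = (3/7, 4/7)
T = X + t·(W−X) with t = 7/12, so XT:TW = 7/12:5/12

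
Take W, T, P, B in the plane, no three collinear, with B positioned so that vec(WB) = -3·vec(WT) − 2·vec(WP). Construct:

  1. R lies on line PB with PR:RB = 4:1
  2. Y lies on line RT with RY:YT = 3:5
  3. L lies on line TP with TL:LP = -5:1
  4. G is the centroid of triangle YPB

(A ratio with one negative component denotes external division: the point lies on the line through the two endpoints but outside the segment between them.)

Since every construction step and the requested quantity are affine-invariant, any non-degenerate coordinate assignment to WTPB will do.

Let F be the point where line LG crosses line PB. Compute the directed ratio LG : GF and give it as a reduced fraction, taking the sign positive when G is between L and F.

Choose coordinates W = (0, 0), T = (1, 0), P = (0, 1), B = (-3, -2).
1. R lies on line PB with PR:RB = 4:1 ⇒ R = (-12/5, -7/5)
2. Y lies on line RT with RY:YT = 3:5 ⇒ Y = (-9/8, -7/8)
3. L lies on line TP with TL:LP = -5:1 ⇒ L = (-1/4, 5/4)
4. G is the centroid of triangle YPB ⇒ G = (-11/8, -5/8)
line LG meets PB at F = (-1, 0)
G = L + t·(F−L) with t = 3/2, so LG:GF = 3/2:-1/2

LG:GF = -3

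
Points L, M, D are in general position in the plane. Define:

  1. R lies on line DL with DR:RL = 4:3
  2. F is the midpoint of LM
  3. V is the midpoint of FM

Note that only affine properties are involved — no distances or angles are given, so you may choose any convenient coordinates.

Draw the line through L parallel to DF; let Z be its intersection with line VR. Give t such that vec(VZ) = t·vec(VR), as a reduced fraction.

t = 7/5

Assign L = (0, 0), M = (1, 0), D = (0, 1) — the answer is frame-independent, so this choice is without loss of generality.
1. R lies on line DL with DR:RL = 4:3 ⇒ R = (0, 3/7)
2. F is the midpoint of LM ⇒ F = (1/2, 0)
3. V is the midpoint of FM ⇒ V = (3/4, 0)
through L parallel to DF: direction (1/2, -1); meets VR at Z = (-3/10, 3/5)
Z = V + t·(R−V) with t = 7/5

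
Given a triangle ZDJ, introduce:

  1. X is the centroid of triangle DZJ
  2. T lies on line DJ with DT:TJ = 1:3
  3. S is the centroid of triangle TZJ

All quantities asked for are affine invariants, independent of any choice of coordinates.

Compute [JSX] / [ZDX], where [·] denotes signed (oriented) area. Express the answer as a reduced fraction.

Work in coordinates with Z = (0, 0), D = (1, 0), J = (0, 1).
1. X is the centroid of triangle DZJ ⇒ X = (1/3, 1/3)
2. T lies on line DJ with DT:TJ = 1:3 ⇒ T = (3/4, 1/4)
3. S is the centroid of triangle TZJ ⇒ S = (1/4, 5/12)
2·[JSX] = 1/36, 2·[ZDX] = 1/3
[JSX]:[ZDX] = 1/36:1/3 = 1/12

[JSX]:[ZDX] = 1/12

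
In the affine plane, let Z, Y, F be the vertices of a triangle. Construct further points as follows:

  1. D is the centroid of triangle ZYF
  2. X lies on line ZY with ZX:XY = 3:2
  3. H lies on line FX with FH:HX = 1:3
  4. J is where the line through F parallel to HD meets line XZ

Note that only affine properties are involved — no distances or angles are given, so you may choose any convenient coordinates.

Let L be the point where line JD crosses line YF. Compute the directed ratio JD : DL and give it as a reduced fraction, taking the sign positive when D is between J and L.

Choose coordinates Z = (0, 0), Y = (1, 0), F = (0, 1).
1. D is the centroid of triangle ZYF ⇒ D = (1/3, 1/3)
2. X lies on line ZY with ZX:XY = 3:2 ⇒ X = (3/5, 0)
3. H lies on line FX with FH:HX = 1:3 ⇒ H = (3/20, 3/4)
4. J is where the line through F parallel to HD meets line XZ ⇒ J = (11/25, 0)
line JD meets YF at L = (3/17, 14/17)
D = J + t·(L−J) with t = 17/42, so JD:DL = 17/42:25/42

JD:DL = 17/25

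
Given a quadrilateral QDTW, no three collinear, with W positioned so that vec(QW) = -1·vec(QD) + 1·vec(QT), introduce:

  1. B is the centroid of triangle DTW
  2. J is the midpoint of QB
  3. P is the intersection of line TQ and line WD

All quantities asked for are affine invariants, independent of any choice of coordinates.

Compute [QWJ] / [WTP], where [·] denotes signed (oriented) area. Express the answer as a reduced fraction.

[QWJ]:[WTP] = 2/3

Set Q = (0, 0), D = (1, 0), T = (0, 1), W = (-1, 1); any affine frame gives the same invariant.
1. B is the centroid of triangle DTW ⇒ B = (0, 2/3)
2. J is the midpoint of QB ⇒ J = (0, 1/3)
3. P is the intersection of line TQ and line WD ⇒ P = (0, 1/2)
2·[QWJ] = -1/3, 2·[WTP] = -1/2
[QWJ]:[WTP] = -1/3:-1/2 = 2/3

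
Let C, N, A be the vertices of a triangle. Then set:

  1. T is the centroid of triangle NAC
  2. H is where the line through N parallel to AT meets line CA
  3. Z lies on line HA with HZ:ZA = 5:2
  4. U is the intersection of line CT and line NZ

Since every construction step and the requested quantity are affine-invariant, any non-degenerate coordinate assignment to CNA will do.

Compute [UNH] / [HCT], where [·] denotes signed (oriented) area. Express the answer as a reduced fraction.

[UNH]:[HCT] = 15/32

Set C = (0, 0), N = (1, 0), A = (0, 1); any affine frame gives the same invariant.
1. T is the centroid of triangle NAC ⇒ T = (1/3, 1/3)
2. H is where the line through N parallel to AT meets line CA ⇒ H = (0, 2)
3. Z lies on line HA with HZ:ZA = 5:2 ⇒ Z = (0, 9/7)
4. U is the intersection of line CT and line NZ ⇒ U = (9/16, 9/16)
2·[UNH] = 5/16, 2·[HCT] = 2/3
[UNH]:[HCT] = 5/16:2/3 = 15/32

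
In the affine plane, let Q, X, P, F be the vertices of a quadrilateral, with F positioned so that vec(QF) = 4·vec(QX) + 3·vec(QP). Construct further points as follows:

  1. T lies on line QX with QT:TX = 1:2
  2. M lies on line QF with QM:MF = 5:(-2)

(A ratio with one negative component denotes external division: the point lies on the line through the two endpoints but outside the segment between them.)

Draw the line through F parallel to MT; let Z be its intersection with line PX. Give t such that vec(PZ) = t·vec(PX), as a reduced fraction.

t = 11/17

Set Q = (0, 0), X = (1, 0), P = (0, 1), F = (4, 3); any affine frame gives the same invariant.
1. T lies on line QX with QT:TX = 1:2 ⇒ T = (1/3, 0)
2. M lies on line QF with QM:MF = 5:(-2) ⇒ M = (20/3, 5)
through F parallel to MT: direction (-19/3, -5); meets PX at Z = (11/17, 6/17)
Z = P + t·(X−P) with t = 11/17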